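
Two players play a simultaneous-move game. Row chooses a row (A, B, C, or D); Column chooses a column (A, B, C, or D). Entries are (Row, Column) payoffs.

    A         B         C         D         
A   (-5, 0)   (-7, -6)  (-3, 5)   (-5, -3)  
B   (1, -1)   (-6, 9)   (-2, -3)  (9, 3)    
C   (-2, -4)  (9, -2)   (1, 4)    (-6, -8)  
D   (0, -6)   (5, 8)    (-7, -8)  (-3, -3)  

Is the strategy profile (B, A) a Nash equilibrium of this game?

Holding Column at A: Row gets 1 from B, versus -5 from A, -2 from C, 0 from D. No profitable deviation for Row.
Holding Row at B: Column gets -1 from A but could get 9 by switching to B. Column has a profitable deviation.

No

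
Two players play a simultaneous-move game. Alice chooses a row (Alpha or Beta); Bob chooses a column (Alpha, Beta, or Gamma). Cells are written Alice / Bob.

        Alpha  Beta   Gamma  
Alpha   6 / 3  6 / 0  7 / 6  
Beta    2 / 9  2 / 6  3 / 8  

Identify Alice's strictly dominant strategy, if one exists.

A strategy is strictly dominant if it gives Alice a strictly higher payoff than every other strategy, against every choice by the opponent.
Alpha strictly dominates: vs Alpha: 6 > 2; vs Beta: 6 > 2; vs Gamma: 7 > 3.

Alpha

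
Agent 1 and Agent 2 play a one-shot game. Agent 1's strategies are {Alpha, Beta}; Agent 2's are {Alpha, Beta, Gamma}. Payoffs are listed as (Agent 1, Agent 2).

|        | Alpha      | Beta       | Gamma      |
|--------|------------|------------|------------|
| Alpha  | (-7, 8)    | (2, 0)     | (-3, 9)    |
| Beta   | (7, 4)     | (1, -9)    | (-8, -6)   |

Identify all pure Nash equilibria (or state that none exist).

A profile is a Nash equilibrium when each player is best-responding to the other.
Agent 1's best responses — vs Alpha: Beta (payoff 7); vs Beta: Alpha (payoff 2); vs Gamma: Alpha (payoff -3).
Agent 2's best responses — vs Alpha: Gamma (payoff 9); vs Beta: Alpha (payoff 4).
Mutual best responses occur at (Alpha, Gamma) and (Beta, Alpha); at each, neither player gains by switching.

(Alpha, Gamma) and (Beta, Alpha)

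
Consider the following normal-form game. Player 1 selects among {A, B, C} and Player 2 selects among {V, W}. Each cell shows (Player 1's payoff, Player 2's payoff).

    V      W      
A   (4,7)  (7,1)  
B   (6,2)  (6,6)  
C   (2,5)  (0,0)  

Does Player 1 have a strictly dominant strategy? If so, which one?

A strategy is strictly dominant if it gives Player 1 a strictly higher payoff than every other strategy, against every choice by the opponent.
A is not dominant: against V, B gives 6 > 4.
B is not dominant: against W, A gives 7 > 6.
C is not dominant: against V, A gives 4 > 2.
No single strategy is best against every opponent action.

No strictly dominant strategy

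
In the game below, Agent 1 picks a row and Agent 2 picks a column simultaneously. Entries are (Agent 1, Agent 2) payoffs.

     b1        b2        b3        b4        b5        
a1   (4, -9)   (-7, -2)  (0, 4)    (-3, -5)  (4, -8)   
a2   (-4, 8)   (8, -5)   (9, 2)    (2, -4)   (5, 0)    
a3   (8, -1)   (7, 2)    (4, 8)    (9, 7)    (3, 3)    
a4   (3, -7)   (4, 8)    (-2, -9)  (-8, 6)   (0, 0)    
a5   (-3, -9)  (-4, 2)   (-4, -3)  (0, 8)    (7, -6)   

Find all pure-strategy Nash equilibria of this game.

There is no pure-strategy Nash equilibrium

Check mutual best responses: a cell is a NE iff neither player can gain by unilaterally deviating.
Agent 1's best responses — vs b1: a3 (payoff 8); vs b2: a2 (payoff 8); vs b3: a2 (payoff 9); vs b4: a3 (payoff 9); vs b5: a5 (payoff 7).
Agent 2's best responses — vs a1: b3 (payoff 4); vs a2: b1 (payoff 8); vs a3: b3 (payoff 8); vs a4: b2 (payoff 8); vs a5: b4 (payoff 8).
No cell has both players best-responding. For instance, Agent 1's best reply to b2 is a2, but against a2 Agent 2 prefers b1 over b2.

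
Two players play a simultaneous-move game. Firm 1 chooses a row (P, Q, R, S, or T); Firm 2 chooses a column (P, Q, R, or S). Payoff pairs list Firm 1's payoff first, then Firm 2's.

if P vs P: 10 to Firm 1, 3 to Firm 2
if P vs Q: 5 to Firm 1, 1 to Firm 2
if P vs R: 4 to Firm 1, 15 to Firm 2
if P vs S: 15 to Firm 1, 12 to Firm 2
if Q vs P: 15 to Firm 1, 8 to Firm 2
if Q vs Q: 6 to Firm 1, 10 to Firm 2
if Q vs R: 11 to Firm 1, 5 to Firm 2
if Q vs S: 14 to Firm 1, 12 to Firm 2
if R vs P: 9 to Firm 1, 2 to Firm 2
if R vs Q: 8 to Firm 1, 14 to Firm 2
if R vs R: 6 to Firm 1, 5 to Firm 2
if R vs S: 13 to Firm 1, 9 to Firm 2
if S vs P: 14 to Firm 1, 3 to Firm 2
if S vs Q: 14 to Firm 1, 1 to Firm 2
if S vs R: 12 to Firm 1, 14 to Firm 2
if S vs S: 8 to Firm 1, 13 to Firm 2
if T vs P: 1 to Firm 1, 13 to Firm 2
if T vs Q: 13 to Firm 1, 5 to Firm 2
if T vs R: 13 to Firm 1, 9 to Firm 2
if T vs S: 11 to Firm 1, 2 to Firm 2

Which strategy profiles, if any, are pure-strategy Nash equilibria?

Find each player's best response to every opponent strategy; NE are the intersections.
Firm 1's best responses — vs P: Q (payoff 15); vs Q: S (payoff 14); vs R: T (payoff 13); vs S: P (payoff 15).
Firm 2's best responses — vs P: R (payoff 15); vs Q: S (payoff 12); vs R: Q (payoff 14); vs S: R (payoff 14); vs T: P (payoff 13).
No cell has both players best-responding. For instance, Firm 1's best reply to Q is S, but against S Firm 2 prefers R over Q.

None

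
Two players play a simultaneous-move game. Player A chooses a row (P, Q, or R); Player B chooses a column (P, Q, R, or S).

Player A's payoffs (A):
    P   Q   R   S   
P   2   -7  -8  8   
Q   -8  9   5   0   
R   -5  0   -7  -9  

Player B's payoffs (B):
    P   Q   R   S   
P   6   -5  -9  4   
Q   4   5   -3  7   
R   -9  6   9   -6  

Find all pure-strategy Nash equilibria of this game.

(P, P)

Check mutual best responses: a cell is a NE iff neither player can gain by unilaterally deviating.
Player A's best responses — vs P: P (payoff 2); vs Q: Q (payoff 9); vs R: Q (payoff 5); vs S: P (payoff 8).
Player B's best responses — vs P: P (payoff 6); vs Q: S (payoff 7); vs R: R (payoff 9).
The only mutual best response is (P, P); neither player gains by switching there.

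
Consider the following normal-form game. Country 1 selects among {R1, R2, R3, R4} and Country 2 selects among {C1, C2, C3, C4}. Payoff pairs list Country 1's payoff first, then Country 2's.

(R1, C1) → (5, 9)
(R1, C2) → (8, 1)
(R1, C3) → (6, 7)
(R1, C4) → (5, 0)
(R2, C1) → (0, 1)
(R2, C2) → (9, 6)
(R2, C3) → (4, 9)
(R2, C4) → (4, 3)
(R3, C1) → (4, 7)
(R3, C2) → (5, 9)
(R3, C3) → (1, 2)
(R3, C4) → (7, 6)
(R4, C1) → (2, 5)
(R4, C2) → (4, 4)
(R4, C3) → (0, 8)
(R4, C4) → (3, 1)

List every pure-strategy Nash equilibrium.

Find each player's best response to every opponent strategy; NE are the intersections.
Country 1's best responses — vs C1: R1 (payoff 5); vs C2: R2 (payoff 9); vs C3: R1 (payoff 6); vs C4: R3 (payoff 7).
Country 2's best responses — vs R1: C1 (payoff 9); vs R2: C3 (payoff 9); vs R3: C2 (payoff 9); vs R4: C3 (payoff 8).
The only mutual best response is (R1, C1); neither player gains by switching there.

(R1, C1)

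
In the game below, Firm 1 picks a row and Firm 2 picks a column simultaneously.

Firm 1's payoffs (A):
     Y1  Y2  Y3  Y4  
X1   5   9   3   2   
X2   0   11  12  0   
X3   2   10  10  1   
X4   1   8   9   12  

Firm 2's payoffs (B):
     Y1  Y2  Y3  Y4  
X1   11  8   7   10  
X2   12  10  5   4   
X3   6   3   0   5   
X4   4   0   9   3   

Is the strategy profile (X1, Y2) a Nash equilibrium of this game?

No

Holding Firm 2 at Y2: Firm 1 gets 9 from X1 but could get 11 by switching to X2. Firm 1 has a profitable deviation.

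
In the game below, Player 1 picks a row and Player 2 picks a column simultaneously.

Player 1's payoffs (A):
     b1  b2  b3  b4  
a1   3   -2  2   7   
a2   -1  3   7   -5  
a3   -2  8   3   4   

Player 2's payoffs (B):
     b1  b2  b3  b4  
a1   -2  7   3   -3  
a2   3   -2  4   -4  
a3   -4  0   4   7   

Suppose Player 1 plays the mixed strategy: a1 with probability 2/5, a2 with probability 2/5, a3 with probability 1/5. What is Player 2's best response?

Compute Player 2's expected payoff from each pure strategy against the given mix.
b1: (2/5)·(-2) + (2/5)·3 + (1/5)·(-4) = -2/5
b2: (2/5)·7 + (2/5)·(-2) + (1/5)·0 = 2
b3: (2/5)·3 + (2/5)·4 + (1/5)·4 = 18/5
b4: (2/5)·(-3) + (2/5)·(-4) + (1/5)·7 = -7/5
Highest expected payoff is 18/5, from b3.

b3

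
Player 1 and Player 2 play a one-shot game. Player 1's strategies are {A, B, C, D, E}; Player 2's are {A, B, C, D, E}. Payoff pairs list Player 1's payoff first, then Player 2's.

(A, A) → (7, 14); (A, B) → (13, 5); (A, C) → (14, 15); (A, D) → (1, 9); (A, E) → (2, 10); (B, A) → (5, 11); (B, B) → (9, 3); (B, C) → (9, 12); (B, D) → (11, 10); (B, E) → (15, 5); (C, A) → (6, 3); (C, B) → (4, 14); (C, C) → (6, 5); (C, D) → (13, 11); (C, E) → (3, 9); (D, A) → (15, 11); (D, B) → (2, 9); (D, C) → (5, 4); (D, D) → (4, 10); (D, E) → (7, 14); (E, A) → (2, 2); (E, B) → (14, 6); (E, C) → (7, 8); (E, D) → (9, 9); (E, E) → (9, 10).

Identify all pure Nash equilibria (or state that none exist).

A profile is a Nash equilibrium when each player is best-responding to the other.
Player 1's best responses — vs A: D (payoff 15); vs B: E (payoff 14); vs C: A (payoff 14); vs D: C (payoff 13); vs E: B (payoff 15).
Player 2's best responses — vs A: C (payoff 15); vs B: C (payoff 12); vs C: B (payoff 14); vs D: E (payoff 14); vs E: E (payoff 10).
The only mutual best response is (A, C); neither player gains by switching there.

(A, C)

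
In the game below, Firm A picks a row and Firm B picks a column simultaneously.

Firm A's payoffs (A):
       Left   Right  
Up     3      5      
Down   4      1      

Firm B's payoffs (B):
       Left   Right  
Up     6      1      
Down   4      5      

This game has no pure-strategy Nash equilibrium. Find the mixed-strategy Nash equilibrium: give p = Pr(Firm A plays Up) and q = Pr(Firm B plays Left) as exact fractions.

p = 1/6, q = 4/5

In a mixed NE each player is indifferent between their pure strategies, so the opponent's mix sets the indifference.
Firm B indifferent between Left and Right: p·6 + (1−p)·4 = p·1 + (1−p)·5 ⟹ 4 + 2p = 5 + (-4)p ⟹ p = 1/6.
Firm A indifferent between Up and Down: q·3 + (1−q)·5 = q·4 + (1−q)·1 ⟹ 5 + (-2)q = 1 + 3q ⟹ q = 4/5.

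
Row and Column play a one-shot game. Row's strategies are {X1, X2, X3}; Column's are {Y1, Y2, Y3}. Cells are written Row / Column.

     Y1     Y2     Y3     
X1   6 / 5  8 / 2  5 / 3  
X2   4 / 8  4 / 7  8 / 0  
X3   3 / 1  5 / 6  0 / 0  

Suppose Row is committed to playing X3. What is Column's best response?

With Row fixed at X3, Column's payoffs are: Y1 → 1, Y2 → 6, Y3 → 0.
The maximum is 6, achieved by Y2.

Y2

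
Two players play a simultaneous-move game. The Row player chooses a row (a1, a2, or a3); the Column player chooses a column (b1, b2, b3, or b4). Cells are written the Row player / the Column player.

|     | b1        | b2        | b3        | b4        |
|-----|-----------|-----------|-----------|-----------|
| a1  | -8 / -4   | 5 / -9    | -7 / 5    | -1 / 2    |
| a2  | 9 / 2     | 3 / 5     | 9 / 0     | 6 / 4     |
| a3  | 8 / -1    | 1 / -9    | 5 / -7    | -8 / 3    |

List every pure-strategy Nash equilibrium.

Check mutual best responses: a cell is a NE iff neither player can gain by unilaterally deviating.
The Row player's best responses — vs b1: a2 (payoff 9); vs b2: a1 (payoff 5); vs b3: a2 (payoff 9); vs b4: a2 (payoff 6).
The Column player's best responses — vs a1: b3 (payoff 5); vs a2: b2 (payoff 5); vs a3: b4 (payoff 3).
No cell has both players best-responding. For instance, the Row player's best reply to b3 is a2, but against a2 the Column player prefers b2 over b3.

No pure-strategy Nash equilibrium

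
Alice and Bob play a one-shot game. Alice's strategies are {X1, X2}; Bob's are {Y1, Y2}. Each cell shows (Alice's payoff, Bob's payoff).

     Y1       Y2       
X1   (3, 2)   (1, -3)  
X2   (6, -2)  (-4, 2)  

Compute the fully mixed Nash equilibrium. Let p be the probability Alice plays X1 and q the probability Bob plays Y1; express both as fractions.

In a mixed NE each player is indifferent between their pure strategies, so the opponent's mix sets the indifference.
Bob indifferent between Y1 and Y2: p·2 + (1−p)·(-2) = p·(-3) + (1−p)·2 ⟹ (-2) + 4p = 2 + (-5)p ⟹ p = 4/9.
Alice indifferent between X1 and X2: q·3 + (1−q)·1 = q·6 + (1−q)·(-4) ⟹ 1 + 2q = (-4) + 10q ⟹ q = 5/8.

p = 4/9, q = 5/8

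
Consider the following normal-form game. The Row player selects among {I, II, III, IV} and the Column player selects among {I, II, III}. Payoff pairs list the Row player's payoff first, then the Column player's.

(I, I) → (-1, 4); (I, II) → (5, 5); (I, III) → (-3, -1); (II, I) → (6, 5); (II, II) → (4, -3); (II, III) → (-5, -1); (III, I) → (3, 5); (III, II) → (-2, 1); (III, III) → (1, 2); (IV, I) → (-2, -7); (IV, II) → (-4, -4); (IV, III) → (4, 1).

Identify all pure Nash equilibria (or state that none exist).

Find each player's best response to every opponent strategy; NE are the intersections.
The Row player's best responses — vs I: II (payoff 6); vs II: I (payoff 5); vs III: IV (payoff 4).
The Column player's best responses — vs I: II (payoff 5); vs II: I (payoff 5); vs III: I (payoff 5); vs IV: III (payoff 1).
Mutual best responses occur at (I, II), (II, I), and (IV, III); at each, neither player gains by switching.

(I, II), (II, I), and (IV, III)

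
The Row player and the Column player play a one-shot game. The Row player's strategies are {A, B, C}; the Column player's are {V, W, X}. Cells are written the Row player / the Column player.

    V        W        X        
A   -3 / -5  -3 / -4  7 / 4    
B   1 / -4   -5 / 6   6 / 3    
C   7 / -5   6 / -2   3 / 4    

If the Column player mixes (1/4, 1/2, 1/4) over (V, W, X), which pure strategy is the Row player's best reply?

C

The Row player's best reply maximizes expected payoff against the mix.
A: (1/4)·(-3) + (1/2)·(-3) + (1/4)·7 = -1/2
B: (1/4)·1 + (1/2)·(-5) + (1/4)·6 = -3/4
C: (1/4)·7 + (1/2)·6 + (1/4)·3 = 11/2
Highest expected payoff is 11/2, from C.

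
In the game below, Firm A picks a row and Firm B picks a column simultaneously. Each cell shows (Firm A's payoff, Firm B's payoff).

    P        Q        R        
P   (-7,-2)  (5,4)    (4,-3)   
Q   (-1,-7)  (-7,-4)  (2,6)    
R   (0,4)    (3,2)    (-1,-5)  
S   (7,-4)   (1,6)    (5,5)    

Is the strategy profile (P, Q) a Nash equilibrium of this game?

Yes

Holding Firm B at Q: Firm A gets 5 from P, versus -7 from Q, 3 from R, 1 from S. No profitable deviation for Firm A.
Holding Firm A at P: Firm B gets 4 from Q, versus -2 from P, -3 from R. No profitable deviation for Firm B either.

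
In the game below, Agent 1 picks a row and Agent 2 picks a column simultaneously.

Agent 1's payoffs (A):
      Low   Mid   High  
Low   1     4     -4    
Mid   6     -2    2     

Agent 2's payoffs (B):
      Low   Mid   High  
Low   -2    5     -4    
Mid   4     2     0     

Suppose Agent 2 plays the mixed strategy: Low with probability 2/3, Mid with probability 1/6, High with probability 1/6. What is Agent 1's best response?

Mid

Agent 1's best reply maximizes expected payoff against the mix.
Low: (2/3)·1 + (1/6)·4 + (1/6)·(-4) = 2/3
Mid: (2/3)·6 + (1/6)·(-2) + (1/6)·2 = 4
Highest expected payoff is 4, from Mid.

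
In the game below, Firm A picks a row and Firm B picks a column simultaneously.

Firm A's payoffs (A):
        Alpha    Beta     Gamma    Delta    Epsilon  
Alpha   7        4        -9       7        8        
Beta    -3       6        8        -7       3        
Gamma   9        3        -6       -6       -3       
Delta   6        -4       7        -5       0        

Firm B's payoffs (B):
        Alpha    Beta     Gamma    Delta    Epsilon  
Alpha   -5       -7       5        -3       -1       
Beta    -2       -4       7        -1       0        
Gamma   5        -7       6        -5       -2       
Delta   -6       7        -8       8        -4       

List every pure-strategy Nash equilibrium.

(Beta, Gamma)

A profile is a Nash equilibrium when each player is best-responding to the other.
Firm A's best responses — vs Alpha: Gamma (payoff 9); vs Beta: Beta (payoff 6); vs Gamma: Beta (payoff 8); vs Delta: Alpha (payoff 7); vs Epsilon: Alpha (payoff 8).
Firm B's best responses — vs Alpha: Gamma (payoff 5); vs Beta: Gamma (payoff 7); vs Gamma: Gamma (payoff 6); vs Delta: Delta (payoff 8).
The only mutual best response is (Beta, Gamma); neither player gains by switching there.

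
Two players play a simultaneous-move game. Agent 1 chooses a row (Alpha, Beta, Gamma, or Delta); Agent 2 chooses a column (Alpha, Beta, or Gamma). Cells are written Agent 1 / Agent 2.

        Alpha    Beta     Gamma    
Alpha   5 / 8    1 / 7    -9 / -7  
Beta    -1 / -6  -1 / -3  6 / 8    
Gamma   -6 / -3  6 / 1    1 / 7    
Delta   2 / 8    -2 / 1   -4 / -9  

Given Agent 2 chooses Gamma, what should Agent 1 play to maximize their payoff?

With Agent 2 fixed at Gamma, Agent 1's payoffs are: Alpha → -9, Beta → 6, Gamma → 1, Delta → -4.
The maximum is 6, achieved by Beta.

Beta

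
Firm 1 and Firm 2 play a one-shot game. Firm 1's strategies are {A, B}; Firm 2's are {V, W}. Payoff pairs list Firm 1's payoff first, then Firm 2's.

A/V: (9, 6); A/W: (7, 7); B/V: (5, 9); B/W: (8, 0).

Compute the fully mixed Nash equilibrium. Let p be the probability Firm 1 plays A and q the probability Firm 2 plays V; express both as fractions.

In a mixed NE each player is indifferent between their pure strategies, so the opponent's mix sets the indifference.
Firm 2 indifferent between V and W: p·6 + (1−p)·9 = p·7 + (1−p)·0 ⟹ 9 + (-3)p = 0 + 7p ⟹ p = 9/10.
Firm 1 indifferent between A and B: q·9 + (1−q)·7 = q·5 + (1−q)·8 ⟹ 7 + 2q = 8 + (-3)q ⟹ q = 1/5.

p = 9/10, q = 1/5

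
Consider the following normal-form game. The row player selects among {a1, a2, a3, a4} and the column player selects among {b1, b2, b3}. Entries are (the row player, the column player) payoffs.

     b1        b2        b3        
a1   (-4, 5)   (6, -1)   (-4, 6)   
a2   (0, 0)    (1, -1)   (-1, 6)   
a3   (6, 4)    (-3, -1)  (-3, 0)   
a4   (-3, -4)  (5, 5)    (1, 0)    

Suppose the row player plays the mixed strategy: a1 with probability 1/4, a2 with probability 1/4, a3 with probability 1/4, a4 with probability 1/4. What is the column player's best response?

The column player's best reply maximizes expected payoff against the mix.
b1: (1/4)·5 + (1/4)·0 + (1/4)·4 + (1/4)·(-4) = 5/4
b2: (1/4)·(-1) + (1/4)·(-1) + (1/4)·(-1) + (1/4)·5 = 1/2
b3: (1/4)·6 + (1/4)·6 + (1/4)·0 + (1/4)·0 = 3
Highest expected payoff is 3, from b3.

b3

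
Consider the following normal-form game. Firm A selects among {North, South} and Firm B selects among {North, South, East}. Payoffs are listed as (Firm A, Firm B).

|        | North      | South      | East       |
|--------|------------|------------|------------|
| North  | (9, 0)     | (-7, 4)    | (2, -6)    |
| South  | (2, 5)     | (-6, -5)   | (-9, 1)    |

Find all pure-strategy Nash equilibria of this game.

None

A profile is a Nash equilibrium when each player is best-responding to the other.
Firm A's best responses — vs North: North (payoff 9); vs South: South (payoff -6); vs East: North (payoff 2).
Firm B's best responses — vs North: South (payoff 4); vs South: North (payoff 5).
No cell has both players best-responding. For instance, Firm A's best reply to South is South, but against South Firm B prefers North over South.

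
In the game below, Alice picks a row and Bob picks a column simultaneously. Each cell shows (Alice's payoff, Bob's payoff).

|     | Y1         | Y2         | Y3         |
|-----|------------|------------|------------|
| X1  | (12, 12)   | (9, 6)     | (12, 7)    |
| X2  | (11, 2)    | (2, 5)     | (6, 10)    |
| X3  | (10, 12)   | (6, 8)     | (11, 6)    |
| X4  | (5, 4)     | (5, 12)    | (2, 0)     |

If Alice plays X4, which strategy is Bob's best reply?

With Alice fixed at X4, Bob's payoffs are: Y1 → 4, Y2 → 12, Y3 → 0.
The maximum is 12, achieved by Y2.

Y2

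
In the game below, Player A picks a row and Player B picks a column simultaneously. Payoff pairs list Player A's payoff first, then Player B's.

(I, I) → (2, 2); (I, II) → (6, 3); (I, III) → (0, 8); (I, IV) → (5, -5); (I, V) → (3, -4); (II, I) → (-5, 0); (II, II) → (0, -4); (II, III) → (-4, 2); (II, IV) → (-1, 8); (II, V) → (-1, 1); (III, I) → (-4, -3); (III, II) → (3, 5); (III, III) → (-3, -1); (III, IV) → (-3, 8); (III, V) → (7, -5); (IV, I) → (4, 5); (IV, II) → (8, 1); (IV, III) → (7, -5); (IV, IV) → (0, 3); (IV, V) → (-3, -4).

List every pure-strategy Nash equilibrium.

(IV, I)

A profile is a Nash equilibrium when each player is best-responding to the other.
Player A's best responses — vs I: IV (payoff 4); vs II: IV (payoff 8); vs III: IV (payoff 7); vs IV: I (payoff 5); vs V: III (payoff 7).
Player B's best responses — vs I: III (payoff 8); vs II: IV (payoff 8); vs III: IV (payoff 8); vs IV: I (payoff 5).
The only mutual best response is (IV, I); neither player gains by switching there.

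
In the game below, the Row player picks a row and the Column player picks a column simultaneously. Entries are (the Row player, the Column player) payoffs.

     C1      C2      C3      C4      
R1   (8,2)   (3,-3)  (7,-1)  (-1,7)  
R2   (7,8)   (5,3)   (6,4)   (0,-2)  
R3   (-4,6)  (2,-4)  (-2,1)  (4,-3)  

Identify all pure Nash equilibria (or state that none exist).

Check mutual best responses: a cell is a NE iff neither player can gain by unilaterally deviating.
The Row player's best responses — vs C1: R1 (payoff 8); vs C2: R2 (payoff 5); vs C3: R1 (payoff 7); vs C4: R3 (payoff 4).
The Column player's best responses — vs R1: C4 (payoff 7); vs R2: C1 (payoff 8); vs R3: C1 (payoff 6).
No cell has both players best-responding. For instance, the Row player's best reply to C1 is R1, but against R1 the Column player prefers C4 over C1.

No pure-strategy Nash equilibrium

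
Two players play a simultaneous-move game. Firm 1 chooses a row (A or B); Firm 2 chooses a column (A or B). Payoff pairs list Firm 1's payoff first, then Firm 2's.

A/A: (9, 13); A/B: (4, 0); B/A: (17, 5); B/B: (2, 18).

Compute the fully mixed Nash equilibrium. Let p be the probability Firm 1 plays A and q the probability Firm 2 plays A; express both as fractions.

In a mixed NE each player is indifferent between their pure strategies, so the opponent's mix sets the indifference.
Firm 2 indifferent between A and B: p·13 + (1−p)·5 = p·0 + (1−p)·18 ⟹ 5 + 8p = 18 + (-18)p ⟹ p = 1/2.
Firm 1 indifferent between A and B: q·9 + (1−q)·4 = q·17 + (1−q)·2 ⟹ 4 + 5q = 2 + 15q ⟹ q = 1/5.

p = 1/2, q = 1/5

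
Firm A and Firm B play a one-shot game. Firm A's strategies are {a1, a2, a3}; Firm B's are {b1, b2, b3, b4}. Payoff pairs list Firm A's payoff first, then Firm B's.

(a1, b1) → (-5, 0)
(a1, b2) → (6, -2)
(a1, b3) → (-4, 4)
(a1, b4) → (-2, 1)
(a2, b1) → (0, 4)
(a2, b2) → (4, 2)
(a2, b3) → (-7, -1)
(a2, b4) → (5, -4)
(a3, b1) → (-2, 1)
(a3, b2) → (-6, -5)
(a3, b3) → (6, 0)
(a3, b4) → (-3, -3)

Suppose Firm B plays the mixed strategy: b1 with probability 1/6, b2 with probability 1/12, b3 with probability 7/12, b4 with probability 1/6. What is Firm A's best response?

a3

Compute Firm A's expected payoff from each pure strategy against the given mix.
a1: (1/6)·(-5) + (1/12)·6 + (7/12)·(-4) + (1/6)·(-2) = -3
a2: (1/6)·0 + (1/12)·4 + (7/12)·(-7) + (1/6)·5 = -35/12
a3: (1/6)·(-2) + (1/12)·(-6) + (7/12)·6 + (1/6)·(-3) = 13/6
Highest expected payoff is 13/6, from a3.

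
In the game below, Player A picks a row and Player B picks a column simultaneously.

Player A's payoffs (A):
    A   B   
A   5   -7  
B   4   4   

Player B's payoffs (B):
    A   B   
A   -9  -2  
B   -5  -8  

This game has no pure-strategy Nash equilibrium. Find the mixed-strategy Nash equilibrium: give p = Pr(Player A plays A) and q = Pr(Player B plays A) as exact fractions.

p = 3/10, q = 11/12

In a mixed NE each player is indifferent between their pure strategies, so the opponent's mix sets the indifference.
Player B indifferent between A and B: p·(-9) + (1−p)·(-5) = p·(-2) + (1−p)·(-8) ⟹ (-5) + (-4)p = (-8) + 6p ⟹ p = 3/10.
Player A indifferent between A and B: q·5 + (1−q)·(-7) = q·4 + (1−q)·4 ⟹ (-7) + 12q = 4 + 0q ⟹ q = 11/12.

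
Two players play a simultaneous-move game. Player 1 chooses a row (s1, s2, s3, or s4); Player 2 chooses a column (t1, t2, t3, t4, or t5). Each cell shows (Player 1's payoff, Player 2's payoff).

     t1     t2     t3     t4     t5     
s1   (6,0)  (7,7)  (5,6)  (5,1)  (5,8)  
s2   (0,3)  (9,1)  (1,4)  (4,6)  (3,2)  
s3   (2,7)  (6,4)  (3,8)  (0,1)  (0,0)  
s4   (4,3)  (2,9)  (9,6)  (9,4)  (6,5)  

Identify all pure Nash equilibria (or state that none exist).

There is no pure-strategy Nash equilibrium

A profile is a Nash equilibrium when each player is best-responding to the other.
Player 1's best responses — vs t1: s1 (payoff 6); vs t2: s2 (payoff 9); vs t3: s4 (payoff 9); vs t4: s4 (payoff 9); vs t5: s4 (payoff 6).
Player 2's best responses — vs s1: t5 (payoff 8); vs s2: t4 (payoff 6); vs s3: t3 (payoff 8); vs s4: t2 (payoff 9).
No cell has both players best-responding. For instance, Player 1's best reply to t5 is s4, but against s4 Player 2 prefers t2 over t5.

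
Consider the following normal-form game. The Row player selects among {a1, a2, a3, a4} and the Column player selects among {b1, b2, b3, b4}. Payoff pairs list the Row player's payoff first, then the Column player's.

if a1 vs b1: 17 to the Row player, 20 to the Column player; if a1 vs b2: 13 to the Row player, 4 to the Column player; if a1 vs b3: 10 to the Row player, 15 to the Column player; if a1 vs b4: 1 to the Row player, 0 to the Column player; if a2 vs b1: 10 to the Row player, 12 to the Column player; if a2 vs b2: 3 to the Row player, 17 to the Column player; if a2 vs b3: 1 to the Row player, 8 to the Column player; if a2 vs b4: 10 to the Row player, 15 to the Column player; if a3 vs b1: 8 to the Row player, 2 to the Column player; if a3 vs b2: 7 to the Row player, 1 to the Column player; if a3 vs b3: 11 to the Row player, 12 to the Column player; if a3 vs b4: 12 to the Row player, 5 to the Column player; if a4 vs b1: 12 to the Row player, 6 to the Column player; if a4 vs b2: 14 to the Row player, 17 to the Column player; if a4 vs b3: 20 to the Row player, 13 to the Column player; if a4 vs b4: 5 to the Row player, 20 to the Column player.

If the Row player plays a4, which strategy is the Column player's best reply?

b4

With the Row player fixed at a4, the Column player's payoffs are: b1 → 6, b2 → 17, b3 → 13, b4 → 20.
The maximum is 20, achieved by b4.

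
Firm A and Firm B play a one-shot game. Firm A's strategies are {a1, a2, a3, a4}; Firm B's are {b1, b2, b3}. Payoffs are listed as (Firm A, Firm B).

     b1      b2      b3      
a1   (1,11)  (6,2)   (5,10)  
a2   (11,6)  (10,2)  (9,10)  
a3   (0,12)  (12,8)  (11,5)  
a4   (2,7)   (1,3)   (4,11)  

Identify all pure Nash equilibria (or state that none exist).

No pure-strategy Nash equilibrium

Check mutual best responses: a cell is a NE iff neither player can gain by unilaterally deviating.
Firm A's best responses — vs b1: a2 (payoff 11); vs b2: a3 (payoff 12); vs b3: a3 (payoff 11).
Firm B's best responses — vs a1: b1 (payoff 11); vs a2: b3 (payoff 10); vs a3: b1 (payoff 12); vs a4: b3 (payoff 11).
No cell has both players best-responding. For instance, Firm A's best reply to b2 is a3, but against a3 Firm B prefers b1 over b2.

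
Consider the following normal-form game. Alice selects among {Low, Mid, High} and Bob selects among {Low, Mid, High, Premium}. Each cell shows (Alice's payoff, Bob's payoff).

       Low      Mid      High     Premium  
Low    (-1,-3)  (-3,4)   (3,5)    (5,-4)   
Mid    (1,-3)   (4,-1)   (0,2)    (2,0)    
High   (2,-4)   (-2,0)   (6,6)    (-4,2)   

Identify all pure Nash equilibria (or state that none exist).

(High, High)

A profile is a Nash equilibrium when each player is best-responding to the other.
Alice's best responses — vs Low: High (payoff 2); vs Mid: Mid (payoff 4); vs High: High (payoff 6); vs Premium: Low (payoff 5).
Bob's best responses — vs Low: High (payoff 5); vs Mid: High (payoff 2); vs High: High (payoff 6).
The only mutual best response is (High, High); neither player gains by switching there.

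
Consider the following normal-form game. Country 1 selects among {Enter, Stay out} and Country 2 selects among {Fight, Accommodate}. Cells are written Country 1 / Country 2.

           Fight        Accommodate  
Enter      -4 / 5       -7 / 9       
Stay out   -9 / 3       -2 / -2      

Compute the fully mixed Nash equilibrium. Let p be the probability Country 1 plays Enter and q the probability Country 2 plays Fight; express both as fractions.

p = 5/9, q = 1/2

Each player's mixing probability is pinned down by making the *other* player indifferent.
Country 2 indifferent between Fight and Accommodate: p·5 + (1−p)·3 = p·9 + (1−p)·(-2) ⟹ 3 + 2p = (-2) + 11p ⟹ p = 5/9.
Country 1 indifferent between Enter and Stay out: q·(-4) + (1−q)·(-7) = q·(-9) + (1−q)·(-2) ⟹ (-7) + 3q = (-2) + (-7)q ⟹ q = 1/2.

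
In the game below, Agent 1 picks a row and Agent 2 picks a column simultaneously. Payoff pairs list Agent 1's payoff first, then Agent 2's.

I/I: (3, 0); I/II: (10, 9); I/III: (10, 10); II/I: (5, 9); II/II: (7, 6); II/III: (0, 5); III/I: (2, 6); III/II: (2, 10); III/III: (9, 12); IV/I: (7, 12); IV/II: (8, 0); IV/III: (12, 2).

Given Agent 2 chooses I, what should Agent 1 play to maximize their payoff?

With Agent 2 fixed at I, Agent 1's payoffs are: I → 3, II → 5, III → 2, IV → 7.
The maximum is 7, achieved by IV.

IV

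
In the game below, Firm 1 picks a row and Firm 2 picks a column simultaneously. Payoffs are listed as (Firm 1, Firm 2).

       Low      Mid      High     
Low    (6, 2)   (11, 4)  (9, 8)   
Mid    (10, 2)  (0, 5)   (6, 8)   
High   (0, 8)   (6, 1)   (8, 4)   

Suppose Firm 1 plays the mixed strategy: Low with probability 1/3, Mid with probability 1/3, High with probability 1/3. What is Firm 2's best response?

High

Compute Firm 2's expected payoff from each pure strategy against the given mix.
Low: (1/3)·2 + (1/3)·2 + (1/3)·8 = 4
Mid: (1/3)·4 + (1/3)·5 + (1/3)·1 = 10/3
High: (1/3)·8 + (1/3)·8 + (1/3)·4 = 20/3
Highest expected payoff is 20/3, from High.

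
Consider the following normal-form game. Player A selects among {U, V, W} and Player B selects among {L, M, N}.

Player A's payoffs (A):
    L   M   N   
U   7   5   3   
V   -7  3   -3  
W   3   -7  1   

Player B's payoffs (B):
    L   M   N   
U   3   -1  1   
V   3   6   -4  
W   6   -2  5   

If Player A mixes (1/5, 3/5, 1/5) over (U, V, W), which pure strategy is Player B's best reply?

Compute Player B's expected payoff from each pure strategy against the given mix.
L: (1/5)·3 + (3/5)·3 + (1/5)·6 = 18/5
M: (1/5)·(-1) + (3/5)·6 + (1/5)·(-2) = 3
N: (1/5)·1 + (3/5)·(-4) + (1/5)·5 = -6/5
Highest expected payoff is 18/5, from L.

L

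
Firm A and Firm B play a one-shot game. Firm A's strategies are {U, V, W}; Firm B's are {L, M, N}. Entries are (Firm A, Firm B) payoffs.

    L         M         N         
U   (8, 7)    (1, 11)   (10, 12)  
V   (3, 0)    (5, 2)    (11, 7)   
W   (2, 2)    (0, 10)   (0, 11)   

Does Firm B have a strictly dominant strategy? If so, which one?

N

Check whether one of Firm B's strategies beats all alternatives regardless of what the opponent does.
N strictly dominates: vs U: 12 > each of {7, 11}; vs V: 7 > each of {0, 2}; vs W: 11 > each of {2, 10}.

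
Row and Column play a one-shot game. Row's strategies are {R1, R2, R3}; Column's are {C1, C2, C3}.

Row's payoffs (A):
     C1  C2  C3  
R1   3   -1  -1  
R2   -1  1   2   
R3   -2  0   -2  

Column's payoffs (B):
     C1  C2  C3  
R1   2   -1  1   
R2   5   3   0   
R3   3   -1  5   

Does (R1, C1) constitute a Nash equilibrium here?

Yes

Holding Column at C1: Row gets 3 from R1, versus -1 from R2, -2 from R3. No profitable deviation for Row.
Holding Row at R1: Column gets 2 from C1, versus -1 from C2, 1 from C3. No profitable deviation for Column either.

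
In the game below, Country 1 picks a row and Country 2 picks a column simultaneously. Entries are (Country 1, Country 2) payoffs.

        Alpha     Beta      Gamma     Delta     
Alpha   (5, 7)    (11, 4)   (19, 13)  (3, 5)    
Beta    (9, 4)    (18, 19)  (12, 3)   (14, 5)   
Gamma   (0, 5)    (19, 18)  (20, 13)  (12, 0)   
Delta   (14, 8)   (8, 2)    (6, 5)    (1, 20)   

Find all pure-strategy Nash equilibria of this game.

(Gamma, Beta)

Find each player's best response to every opponent strategy; NE are the intersections.
Country 1's best responses — vs Alpha: Delta (payoff 14); vs Beta: Gamma (payoff 19); vs Gamma: Gamma (payoff 20); vs Delta: Beta (payoff 14).
Country 2's best responses — vs Alpha: Gamma (payoff 13); vs Beta: Beta (payoff 19); vs Gamma: Beta (payoff 18); vs Delta: Delta (payoff 20).
The only mutual best response is (Gamma, Beta); neither player gains by switching there.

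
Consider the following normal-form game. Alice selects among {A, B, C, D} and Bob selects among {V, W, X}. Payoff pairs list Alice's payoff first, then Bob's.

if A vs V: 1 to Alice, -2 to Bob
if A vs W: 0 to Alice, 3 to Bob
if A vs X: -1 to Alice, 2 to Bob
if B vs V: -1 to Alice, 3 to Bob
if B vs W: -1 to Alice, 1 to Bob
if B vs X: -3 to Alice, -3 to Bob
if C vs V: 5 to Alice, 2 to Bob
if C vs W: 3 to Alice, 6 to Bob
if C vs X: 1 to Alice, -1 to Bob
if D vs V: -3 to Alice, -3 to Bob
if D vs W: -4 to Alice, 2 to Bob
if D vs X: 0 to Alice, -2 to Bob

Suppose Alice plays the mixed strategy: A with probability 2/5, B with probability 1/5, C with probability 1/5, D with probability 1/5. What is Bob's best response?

Compute Bob's expected payoff from each pure strategy against the given mix.
V: (2/5)·(-2) + (1/5)·3 + (1/5)·2 + (1/5)·(-3) = -2/5
W: (2/5)·3 + (1/5)·1 + (1/5)·6 + (1/5)·2 = 3
X: (2/5)·2 + (1/5)·(-3) + (1/5)·(-1) + (1/5)·(-2) = -2/5
Highest expected payoff is 3, from W.

W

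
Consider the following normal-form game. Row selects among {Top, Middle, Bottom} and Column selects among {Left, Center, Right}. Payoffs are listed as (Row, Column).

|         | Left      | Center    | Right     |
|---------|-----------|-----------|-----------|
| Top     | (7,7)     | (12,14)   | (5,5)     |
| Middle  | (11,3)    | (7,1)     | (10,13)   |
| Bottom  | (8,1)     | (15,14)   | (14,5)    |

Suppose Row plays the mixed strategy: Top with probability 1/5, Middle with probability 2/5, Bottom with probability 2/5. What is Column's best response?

Column's best reply maximizes expected payoff against the mix.
Left: (1/5)·7 + (2/5)·3 + (2/5)·1 = 3
Center: (1/5)·14 + (2/5)·1 + (2/5)·14 = 44/5
Right: (1/5)·5 + (2/5)·13 + (2/5)·5 = 41/5
Highest expected payoff is 44/5, from Center.

Center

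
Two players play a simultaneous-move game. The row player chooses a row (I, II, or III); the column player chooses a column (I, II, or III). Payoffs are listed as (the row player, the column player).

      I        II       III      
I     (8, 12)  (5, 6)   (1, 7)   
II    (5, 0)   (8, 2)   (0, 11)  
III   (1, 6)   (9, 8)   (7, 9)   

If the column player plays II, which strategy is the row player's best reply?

With the column player fixed at II, the row player's payoffs are: I → 5, II → 8, III → 9.
The maximum is 9, achieved by III.

III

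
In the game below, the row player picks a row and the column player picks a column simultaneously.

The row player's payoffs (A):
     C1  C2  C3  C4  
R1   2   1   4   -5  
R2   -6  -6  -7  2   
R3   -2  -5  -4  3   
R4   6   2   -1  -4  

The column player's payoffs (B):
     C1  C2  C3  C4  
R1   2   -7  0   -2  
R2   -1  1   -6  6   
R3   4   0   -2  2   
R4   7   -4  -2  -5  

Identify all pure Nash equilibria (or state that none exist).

(R4, C1)

Find each player's best response to every opponent strategy; NE are the intersections.
The row player's best responses — vs C1: R4 (payoff 6); vs C2: R4 (payoff 2); vs C3: R1 (payoff 4); vs C4: R3 (payoff 3).
The column player's best responses — vs R1: C1 (payoff 2); vs R2: C4 (payoff 6); vs R3: C1 (payoff 4); vs R4: C1 (payoff 7).
The only mutual best response is (R4, C1); neither player gains by switching there.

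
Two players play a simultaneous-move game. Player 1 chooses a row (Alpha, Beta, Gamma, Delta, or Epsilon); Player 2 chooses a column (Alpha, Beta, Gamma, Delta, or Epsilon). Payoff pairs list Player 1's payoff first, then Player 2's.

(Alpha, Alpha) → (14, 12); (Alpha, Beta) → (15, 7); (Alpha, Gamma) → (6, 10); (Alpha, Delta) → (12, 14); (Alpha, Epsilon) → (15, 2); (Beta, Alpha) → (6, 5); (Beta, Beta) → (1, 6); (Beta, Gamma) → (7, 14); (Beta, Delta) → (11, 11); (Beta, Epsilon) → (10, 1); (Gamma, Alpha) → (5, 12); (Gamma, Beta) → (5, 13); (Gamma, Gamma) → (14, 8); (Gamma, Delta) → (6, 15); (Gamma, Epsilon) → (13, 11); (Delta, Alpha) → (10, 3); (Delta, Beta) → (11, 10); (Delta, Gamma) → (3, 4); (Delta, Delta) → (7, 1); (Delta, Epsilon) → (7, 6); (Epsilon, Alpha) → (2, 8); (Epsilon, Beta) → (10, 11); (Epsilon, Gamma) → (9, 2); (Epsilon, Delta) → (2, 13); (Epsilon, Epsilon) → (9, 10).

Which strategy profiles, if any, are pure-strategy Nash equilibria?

(Alpha, Delta)

Check mutual best responses: a cell is a NE iff neither player can gain by unilaterally deviating.
Player 1's best responses — vs Alpha: Alpha (payoff 14); vs Beta: Alpha (payoff 15); vs Gamma: Gamma (payoff 14); vs Delta: Alpha (payoff 12); vs Epsilon: Alpha (payoff 15).
Player 2's best responses — vs Alpha: Delta (payoff 14); vs Beta: Gamma (payoff 14); vs Gamma: Delta (payoff 15); vs Delta: Beta (payoff 10); vs Epsilon: Delta (payoff 13).
The only mutual best response is (Alpha, Delta); neither player gains by switching there.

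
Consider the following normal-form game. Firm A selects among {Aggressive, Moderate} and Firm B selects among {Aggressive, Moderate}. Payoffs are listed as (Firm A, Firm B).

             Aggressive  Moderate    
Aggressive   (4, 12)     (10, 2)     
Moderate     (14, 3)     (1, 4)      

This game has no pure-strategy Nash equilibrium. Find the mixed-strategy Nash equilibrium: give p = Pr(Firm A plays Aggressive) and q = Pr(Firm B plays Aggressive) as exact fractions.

In a mixed NE each player is indifferent between their pure strategies, so the opponent's mix sets the indifference.
Firm B indifferent between Aggressive and Moderate: p·12 + (1−p)·3 = p·2 + (1−p)·4 ⟹ 3 + 9p = 4 + (-2)p ⟹ p = 1/11.
Firm A indifferent between Aggressive and Moderate: q·4 + (1−q)·10 = q·14 + (1−q)·1 ⟹ 10 + (-6)q = 1 + 13q ⟹ q = 9/19.

p = 1/11, q = 9/19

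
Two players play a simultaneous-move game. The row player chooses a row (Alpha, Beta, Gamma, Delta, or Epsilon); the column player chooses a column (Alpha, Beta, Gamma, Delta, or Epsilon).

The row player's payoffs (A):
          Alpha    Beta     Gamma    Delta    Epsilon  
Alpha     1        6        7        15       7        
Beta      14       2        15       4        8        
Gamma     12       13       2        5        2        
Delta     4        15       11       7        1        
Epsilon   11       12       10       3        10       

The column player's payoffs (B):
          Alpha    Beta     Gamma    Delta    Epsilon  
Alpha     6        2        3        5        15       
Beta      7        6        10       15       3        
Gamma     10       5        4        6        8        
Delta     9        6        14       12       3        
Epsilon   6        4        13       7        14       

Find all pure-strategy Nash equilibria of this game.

(Epsilon, Epsilon)

A profile is a Nash equilibrium when each player is best-responding to the other.
The row player's best responses — vs Alpha: Beta (payoff 14); vs Beta: Delta (payoff 15); vs Gamma: Beta (payoff 15); vs Delta: Alpha (payoff 15); vs Epsilon: Epsilon (payoff 10).
The column player's best responses — vs Alpha: Epsilon (payoff 15); vs Beta: Delta (payoff 15); vs Gamma: Alpha (payoff 10); vs Delta: Gamma (payoff 14); vs Epsilon: Epsilon (payoff 14).
The only mutual best response is (Epsilon, Epsilon); neither player gains by switching there.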